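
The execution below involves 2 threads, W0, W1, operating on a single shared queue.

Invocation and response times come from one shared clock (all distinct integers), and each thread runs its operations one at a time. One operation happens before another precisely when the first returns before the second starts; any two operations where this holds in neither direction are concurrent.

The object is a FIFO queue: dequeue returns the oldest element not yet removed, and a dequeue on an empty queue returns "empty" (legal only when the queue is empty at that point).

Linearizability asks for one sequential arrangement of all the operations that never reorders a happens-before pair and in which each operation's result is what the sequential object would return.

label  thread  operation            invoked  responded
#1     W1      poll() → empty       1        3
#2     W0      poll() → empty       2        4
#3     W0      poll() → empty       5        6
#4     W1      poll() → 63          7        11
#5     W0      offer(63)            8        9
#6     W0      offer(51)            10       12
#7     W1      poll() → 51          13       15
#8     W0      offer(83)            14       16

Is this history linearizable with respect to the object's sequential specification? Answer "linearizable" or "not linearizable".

linearizable

witness order: #1, #2, #3, #5, #4, #6, #7, #8
1. #1 poll() → empty, leaving queue <>
2. #2 poll() → empty, leaving queue <>
3. #3 poll() → empty, leaving queue <>
4. #5 offer(63), leaving queue <63>
5. #4 poll() → 63, leaving queue <>
6. #6 offer(51), leaving queue <51>
7. #7 poll() → 51, leaving queue <>
8. #8 offer(83), leaving queue <83>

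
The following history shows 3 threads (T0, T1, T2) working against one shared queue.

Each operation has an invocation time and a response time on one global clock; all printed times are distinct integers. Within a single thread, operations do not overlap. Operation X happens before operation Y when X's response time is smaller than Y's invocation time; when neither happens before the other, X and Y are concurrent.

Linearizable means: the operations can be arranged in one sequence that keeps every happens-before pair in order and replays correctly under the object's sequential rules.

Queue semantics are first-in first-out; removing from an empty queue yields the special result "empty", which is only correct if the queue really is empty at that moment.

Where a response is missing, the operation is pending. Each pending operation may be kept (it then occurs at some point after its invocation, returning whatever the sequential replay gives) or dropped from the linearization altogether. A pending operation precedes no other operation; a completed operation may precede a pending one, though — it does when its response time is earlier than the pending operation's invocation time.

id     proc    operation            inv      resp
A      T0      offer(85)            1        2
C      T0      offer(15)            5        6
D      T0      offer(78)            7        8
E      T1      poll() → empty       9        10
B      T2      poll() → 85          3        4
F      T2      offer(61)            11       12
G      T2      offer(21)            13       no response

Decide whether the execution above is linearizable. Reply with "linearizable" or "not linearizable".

prefix check: 1..9 passes, 1..10 fails once E's time-10 response joins
exhaustive check: the 5 completed queue ops admit one real-time order; illegal
for example A, B, C, D, E fails at step 5: E poll() → empty is not legal there

not linearizable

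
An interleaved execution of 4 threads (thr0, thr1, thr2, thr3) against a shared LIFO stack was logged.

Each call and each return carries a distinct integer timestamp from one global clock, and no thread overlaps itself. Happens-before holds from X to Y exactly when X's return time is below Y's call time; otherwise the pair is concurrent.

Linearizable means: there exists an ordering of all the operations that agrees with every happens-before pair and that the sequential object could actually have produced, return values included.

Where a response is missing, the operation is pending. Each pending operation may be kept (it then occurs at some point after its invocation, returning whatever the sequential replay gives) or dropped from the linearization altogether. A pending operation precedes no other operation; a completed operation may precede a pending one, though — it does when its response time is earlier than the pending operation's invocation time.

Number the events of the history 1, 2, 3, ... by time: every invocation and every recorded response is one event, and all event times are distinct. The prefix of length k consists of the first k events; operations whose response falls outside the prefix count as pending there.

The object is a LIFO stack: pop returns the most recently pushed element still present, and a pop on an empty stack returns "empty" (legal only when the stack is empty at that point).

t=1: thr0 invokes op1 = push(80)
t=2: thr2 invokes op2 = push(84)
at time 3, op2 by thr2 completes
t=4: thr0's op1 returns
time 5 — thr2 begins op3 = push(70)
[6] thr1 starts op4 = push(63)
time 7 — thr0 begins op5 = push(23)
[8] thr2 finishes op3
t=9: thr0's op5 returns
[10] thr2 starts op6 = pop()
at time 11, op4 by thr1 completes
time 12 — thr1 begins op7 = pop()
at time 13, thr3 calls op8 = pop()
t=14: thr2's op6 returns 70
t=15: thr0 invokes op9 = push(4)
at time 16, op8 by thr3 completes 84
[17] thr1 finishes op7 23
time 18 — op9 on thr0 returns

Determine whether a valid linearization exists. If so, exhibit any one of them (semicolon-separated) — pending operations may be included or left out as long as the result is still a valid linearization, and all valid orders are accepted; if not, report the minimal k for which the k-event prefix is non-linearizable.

not linearizable — minimal violating prefix: 16 events

already the first 16 events (up to op8's response at time 16) admit no linearization; the first 15 still do
all 28 real-time-respecting orders fail — 7 completed LIFO stack operations, no legal replay
no escape via the 2 pending operations (op7, op9): every completion choice fails
take op1, op2, op3, op4, op5, op6, op8 (pending dropped): step 6 already fails, because op6 pop() → 70 cannot occur there
take op1, op2, op3, op4, op5, op8, op6 (pending dropped): step 6 already fails, because op8 pop() → 84 cannot occur there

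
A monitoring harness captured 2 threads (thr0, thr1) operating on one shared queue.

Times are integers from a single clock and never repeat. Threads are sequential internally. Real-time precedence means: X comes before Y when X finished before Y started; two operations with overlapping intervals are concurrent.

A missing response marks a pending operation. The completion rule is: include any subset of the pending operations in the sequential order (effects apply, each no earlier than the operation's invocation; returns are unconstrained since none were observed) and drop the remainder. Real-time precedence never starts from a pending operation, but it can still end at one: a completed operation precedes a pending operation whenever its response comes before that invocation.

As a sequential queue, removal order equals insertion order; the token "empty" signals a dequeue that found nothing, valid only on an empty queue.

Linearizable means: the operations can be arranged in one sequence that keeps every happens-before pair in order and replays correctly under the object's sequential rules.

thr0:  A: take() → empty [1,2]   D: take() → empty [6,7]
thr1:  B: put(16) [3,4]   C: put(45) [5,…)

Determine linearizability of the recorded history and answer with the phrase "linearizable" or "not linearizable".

events 1..6 are fine; event 7 — the response of D at time 7 — makes the prefix non-linearizable
the completed operations (3 total) allow one real-time order; the queue replay rejects it
include/drop combinations of the 1 pending operation (C) were all tried; none helps
sample order A, B, D (pending dropped) stalls at step 3 — D take() → empty has no legal effect

not linearizable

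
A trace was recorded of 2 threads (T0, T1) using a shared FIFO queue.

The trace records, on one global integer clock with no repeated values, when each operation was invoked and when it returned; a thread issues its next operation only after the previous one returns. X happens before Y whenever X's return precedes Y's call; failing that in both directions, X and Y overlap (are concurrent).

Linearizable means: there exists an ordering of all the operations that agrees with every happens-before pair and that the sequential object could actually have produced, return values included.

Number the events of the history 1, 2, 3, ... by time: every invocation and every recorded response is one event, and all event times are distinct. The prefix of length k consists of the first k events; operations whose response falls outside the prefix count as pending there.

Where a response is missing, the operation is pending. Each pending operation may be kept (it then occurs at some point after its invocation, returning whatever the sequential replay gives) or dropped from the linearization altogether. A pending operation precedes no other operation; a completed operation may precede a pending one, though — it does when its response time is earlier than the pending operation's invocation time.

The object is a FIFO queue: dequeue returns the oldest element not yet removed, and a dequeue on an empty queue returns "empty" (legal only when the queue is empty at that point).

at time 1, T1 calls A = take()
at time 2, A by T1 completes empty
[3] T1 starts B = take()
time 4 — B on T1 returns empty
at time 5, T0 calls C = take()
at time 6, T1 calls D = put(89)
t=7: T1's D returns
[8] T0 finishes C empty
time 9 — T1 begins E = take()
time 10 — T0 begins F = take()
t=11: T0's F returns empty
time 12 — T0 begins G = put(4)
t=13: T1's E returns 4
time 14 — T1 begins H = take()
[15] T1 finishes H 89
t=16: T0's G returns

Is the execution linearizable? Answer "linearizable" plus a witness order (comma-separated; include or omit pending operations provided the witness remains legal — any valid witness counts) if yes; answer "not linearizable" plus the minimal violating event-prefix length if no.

not linearizable — minimal violating prefix: 13 events

prefix check: 1..12 passes, 1..13 fails once E's time-13 response joins
the 6 completed operations admit 4 real-time orders; each fails the FIFO queue replay
no completion choice of the 1 pending operation (G) rescues it — every subset was tried
for example A, B, C, D, E, F (pending dropped) fails at step 5: E take() → 4 is not legal there
for example A, B, C, D, F, E (pending dropped) fails at step 5: F take() → empty is not legal there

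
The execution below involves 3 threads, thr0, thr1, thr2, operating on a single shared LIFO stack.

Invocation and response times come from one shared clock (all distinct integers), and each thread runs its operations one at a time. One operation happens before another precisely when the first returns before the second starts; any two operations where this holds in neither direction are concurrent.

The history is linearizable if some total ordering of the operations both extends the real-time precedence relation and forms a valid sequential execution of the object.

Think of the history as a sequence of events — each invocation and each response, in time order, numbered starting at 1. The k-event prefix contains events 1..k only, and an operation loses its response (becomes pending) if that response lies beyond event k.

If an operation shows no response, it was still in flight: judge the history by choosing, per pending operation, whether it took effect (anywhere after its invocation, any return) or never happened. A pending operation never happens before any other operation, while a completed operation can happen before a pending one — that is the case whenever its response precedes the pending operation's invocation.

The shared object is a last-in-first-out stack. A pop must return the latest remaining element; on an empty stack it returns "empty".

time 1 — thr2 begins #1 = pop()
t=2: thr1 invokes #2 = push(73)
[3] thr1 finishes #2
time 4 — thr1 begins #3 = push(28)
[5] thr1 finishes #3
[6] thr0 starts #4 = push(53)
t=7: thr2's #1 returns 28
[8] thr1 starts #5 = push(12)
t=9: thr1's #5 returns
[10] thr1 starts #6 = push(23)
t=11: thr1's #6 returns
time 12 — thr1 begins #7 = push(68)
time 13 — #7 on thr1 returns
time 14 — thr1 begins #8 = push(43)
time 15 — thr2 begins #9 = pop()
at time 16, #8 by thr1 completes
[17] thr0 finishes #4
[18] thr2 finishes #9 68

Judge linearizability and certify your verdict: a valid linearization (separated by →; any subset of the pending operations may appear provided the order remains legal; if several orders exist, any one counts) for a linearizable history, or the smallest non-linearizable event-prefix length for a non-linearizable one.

after step 1 (#2 push(73)): stack <73>
after step 2 (#3 push(28)): stack <73,28>
after step 3 (#1 pop() → 28): stack <73>
after step 4 (#4 push(53)): stack <73,53>
after step 5 (#5 push(12)): stack <73,53,12>
after step 6 (#6 push(23)): stack <73,53,12,23>
after step 7 (#7 push(68)): stack <73,53,12,23,68>
after step 8 (#9 pop() → 68): stack <73,53,12,23>
after step 9 (#8 push(43)): stack <73,53,12,23,43>

linearizable — witness: #2 → #3 → #1 → #4 → #5 → #6 → #7 → #9 → #8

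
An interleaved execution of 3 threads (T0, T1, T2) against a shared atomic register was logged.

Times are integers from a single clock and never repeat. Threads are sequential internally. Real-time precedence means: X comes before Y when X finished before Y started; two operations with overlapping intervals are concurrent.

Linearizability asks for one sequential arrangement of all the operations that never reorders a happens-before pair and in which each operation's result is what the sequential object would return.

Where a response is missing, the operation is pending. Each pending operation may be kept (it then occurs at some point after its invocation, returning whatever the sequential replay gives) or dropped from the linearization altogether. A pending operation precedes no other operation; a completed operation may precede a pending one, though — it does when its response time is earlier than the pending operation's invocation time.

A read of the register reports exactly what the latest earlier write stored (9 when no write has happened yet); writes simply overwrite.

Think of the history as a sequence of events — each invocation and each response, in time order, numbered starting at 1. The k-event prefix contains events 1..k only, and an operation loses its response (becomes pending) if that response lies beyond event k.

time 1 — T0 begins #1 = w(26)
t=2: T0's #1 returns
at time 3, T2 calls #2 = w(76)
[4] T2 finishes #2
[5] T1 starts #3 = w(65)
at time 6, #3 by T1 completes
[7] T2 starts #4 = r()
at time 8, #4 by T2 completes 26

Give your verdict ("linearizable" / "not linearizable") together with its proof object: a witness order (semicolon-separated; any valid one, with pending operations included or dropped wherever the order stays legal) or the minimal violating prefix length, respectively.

not linearizable — minimal violating prefix: 8 events

already the first 8 events (up to #4's response at time 8) admit no linearization; the first 7 still do
the completed operations (4 total) allow one real-time order; the atomic register replay rejects it
e.g. #1, #2, #3, #4: illegal at step 4, since #4 r() → 26 cannot apply there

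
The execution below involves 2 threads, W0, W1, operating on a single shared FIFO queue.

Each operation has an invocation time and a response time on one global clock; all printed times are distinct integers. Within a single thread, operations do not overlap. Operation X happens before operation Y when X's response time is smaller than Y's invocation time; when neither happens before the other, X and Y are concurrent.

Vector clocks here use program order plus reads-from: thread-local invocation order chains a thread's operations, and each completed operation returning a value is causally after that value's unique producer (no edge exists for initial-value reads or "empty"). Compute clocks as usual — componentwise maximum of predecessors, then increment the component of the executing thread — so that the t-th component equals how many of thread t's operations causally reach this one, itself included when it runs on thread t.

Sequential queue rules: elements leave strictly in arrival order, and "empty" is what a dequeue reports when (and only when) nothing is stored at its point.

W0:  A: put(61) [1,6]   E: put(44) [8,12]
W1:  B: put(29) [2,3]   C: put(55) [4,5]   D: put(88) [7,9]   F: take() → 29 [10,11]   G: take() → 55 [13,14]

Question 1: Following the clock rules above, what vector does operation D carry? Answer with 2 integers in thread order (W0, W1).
Answer: (0, 3)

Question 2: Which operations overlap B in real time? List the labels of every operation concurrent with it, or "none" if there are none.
Answer: A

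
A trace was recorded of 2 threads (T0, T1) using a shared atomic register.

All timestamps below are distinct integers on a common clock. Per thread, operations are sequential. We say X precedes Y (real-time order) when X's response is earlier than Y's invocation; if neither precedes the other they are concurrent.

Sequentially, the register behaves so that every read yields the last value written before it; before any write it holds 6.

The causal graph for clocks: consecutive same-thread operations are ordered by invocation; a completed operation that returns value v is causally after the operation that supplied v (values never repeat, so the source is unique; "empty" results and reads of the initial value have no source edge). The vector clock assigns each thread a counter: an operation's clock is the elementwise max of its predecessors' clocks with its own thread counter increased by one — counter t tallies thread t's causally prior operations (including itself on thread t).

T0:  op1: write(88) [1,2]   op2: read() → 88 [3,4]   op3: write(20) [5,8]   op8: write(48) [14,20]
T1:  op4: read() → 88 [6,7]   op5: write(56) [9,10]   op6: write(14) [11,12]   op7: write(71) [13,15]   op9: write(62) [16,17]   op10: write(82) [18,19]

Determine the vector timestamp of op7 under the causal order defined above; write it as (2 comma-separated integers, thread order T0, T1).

invoked at 1, op1 has no predecessors; its own T0 bump gives (1, 0)
from VC(op1)=(1, 0), op4 (invoked 6) maxes components and bumps T1 → (1, 1)
from VC(op1)=(1, 0), op2 (invoked 3) maxes components and bumps T0 → (2, 0)
from VC(op4)=(1, 1), op5 (invoked 9) maxes components and bumps T1 → (1, 2)
from VC(op2)=(2, 0), op3 (invoked 5) maxes components and bumps T0 → (3, 0)
from VC(op5)=(1, 2), op6 (invoked 11) maxes components and bumps T1 → (1, 3)
from VC(op3)=(3, 0), op8 (invoked 14) maxes components and bumps T0 → (4, 0)
from VC(op6)=(1, 3), op7 (invoked 13) maxes components and bumps T1 → (1, 4)
from VC(op7)=(1, 4), op9 (invoked 16) maxes components and bumps T1 → (1, 5)
from VC(op9)=(1, 5), op10 (invoked 18) maxes components and bumps T1 → (1, 6)
target: VC(op7) = (1, 4)

(1, 4)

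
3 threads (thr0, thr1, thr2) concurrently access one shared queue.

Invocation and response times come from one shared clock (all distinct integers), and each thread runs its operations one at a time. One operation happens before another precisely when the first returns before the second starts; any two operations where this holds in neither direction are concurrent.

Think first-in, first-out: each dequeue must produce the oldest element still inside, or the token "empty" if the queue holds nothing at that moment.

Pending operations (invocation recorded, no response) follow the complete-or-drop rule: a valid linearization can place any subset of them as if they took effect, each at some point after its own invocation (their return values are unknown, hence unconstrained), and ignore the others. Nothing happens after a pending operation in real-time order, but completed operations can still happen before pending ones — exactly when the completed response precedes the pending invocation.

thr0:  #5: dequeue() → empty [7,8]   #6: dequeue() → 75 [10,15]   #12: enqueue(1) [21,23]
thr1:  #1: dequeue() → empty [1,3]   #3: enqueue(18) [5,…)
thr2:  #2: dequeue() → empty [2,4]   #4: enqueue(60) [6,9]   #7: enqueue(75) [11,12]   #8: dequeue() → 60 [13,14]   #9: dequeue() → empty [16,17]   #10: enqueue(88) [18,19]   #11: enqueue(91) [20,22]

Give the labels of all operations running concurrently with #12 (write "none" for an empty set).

#12 spans [21,23]; an op avoiding the whole window 21..23 is ordered, any other is concurrent
#1 [1,3]: before
#2 [2,4]: before
#3 [5,…): concurrent
#4 [6,9]: before
#5 [7,8]: before
#6 [10,15]: before
#7 [11,12]: before
#8 [13,14]: before
#9 [16,17]: before
#10 [18,19]: before
#11 [20,22]: concurrent

#11, #3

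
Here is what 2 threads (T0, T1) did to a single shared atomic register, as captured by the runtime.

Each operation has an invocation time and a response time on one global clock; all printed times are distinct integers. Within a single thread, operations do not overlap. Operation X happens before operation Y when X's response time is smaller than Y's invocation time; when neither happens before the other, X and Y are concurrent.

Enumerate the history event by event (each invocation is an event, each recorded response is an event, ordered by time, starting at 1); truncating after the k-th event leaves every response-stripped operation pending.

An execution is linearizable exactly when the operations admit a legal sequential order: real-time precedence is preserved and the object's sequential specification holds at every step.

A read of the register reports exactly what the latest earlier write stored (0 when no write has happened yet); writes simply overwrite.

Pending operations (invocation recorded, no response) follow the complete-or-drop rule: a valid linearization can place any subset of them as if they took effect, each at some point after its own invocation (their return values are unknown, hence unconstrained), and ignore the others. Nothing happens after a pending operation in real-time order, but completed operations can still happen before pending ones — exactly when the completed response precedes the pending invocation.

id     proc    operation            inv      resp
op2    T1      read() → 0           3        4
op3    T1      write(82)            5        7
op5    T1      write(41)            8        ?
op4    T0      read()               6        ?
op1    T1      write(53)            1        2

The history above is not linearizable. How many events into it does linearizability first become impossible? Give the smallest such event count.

one valid order for events 1..3 is op1:
1. op1 write(53), leaving value 53
once event 4 joins (op2's response, time 4), exhaustive search finds no witness
take op1, op2: step 2 already fails, because op2 read() → 0 cannot occur there

4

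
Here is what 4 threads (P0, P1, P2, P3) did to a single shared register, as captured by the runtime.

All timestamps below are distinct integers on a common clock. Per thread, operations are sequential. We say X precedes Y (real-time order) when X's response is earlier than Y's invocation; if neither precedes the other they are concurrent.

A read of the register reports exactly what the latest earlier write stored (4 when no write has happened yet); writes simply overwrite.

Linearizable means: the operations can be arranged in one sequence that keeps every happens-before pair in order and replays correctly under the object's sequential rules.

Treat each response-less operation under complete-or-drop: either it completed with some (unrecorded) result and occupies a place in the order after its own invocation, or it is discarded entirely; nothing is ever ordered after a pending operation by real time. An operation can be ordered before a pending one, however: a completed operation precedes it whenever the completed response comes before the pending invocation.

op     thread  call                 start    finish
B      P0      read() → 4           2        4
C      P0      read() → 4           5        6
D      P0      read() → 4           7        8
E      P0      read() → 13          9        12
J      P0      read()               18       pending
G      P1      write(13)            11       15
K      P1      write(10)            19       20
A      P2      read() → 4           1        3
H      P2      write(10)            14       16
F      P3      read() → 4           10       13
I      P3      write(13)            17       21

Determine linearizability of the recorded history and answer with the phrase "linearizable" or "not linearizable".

linearizable

witness order: A, B, C, D, F, G, E, H, I, J, K
1. A read() → 4, leaving value 4
2. B read() → 4, leaving value 4
3. C read() → 4, leaving value 4
4. D read() → 4, leaving value 4
5. F read() → 4, leaving value 4
6. G write(13), leaving value 13
7. E read() → 13, leaving value 13
8. H write(10), leaving value 10
9. I write(13), leaving value 13
10. J read() (pending, included), leaving value 13
11. K write(10), leaving value 10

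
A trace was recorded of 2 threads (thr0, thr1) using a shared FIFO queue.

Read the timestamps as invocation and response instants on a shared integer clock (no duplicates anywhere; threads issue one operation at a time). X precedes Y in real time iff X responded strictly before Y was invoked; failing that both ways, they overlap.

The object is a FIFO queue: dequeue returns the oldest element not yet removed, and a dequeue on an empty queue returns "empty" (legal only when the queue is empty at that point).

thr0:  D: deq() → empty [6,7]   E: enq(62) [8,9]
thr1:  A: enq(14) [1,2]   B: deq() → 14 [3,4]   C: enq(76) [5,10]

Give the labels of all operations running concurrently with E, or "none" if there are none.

overlap test against E [8,9]: concurrent iff the interval meets 8..9
A [1,2]: before
B [3,4]: before
C [5,10]: concurrent
D [6,7]: before

C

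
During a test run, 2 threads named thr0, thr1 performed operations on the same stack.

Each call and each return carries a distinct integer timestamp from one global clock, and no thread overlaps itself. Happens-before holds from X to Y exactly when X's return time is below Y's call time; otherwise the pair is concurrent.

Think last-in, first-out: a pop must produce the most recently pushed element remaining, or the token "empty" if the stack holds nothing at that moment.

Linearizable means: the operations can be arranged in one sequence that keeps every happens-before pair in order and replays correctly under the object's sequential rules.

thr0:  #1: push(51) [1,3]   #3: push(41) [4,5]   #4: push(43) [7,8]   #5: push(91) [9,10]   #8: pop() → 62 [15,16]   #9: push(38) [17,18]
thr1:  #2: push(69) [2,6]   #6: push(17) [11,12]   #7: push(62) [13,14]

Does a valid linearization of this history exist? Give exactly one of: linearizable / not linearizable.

linearizable

a witness: #1, #2, #3, #4, #5, #6, #7, #8, #9
after step 1 (#1 push(51)): stack <51>
after step 2 (#2 push(69)): stack <51,69>
after step 3 (#3 push(41)): stack <51,69,41>
after step 4 (#4 push(43)): stack <51,69,41,43>
after step 5 (#5 push(91)): stack <51,69,41,43,91>
after step 6 (#6 push(17)): stack <51,69,41,43,91,17>
after step 7 (#7 push(62)): stack <51,69,41,43,91,17,62>
after step 8 (#8 pop() → 62): stack <51,69,41,43,91,17>
after step 9 (#9 push(38)): stack <51,69,41,43,91,17,38>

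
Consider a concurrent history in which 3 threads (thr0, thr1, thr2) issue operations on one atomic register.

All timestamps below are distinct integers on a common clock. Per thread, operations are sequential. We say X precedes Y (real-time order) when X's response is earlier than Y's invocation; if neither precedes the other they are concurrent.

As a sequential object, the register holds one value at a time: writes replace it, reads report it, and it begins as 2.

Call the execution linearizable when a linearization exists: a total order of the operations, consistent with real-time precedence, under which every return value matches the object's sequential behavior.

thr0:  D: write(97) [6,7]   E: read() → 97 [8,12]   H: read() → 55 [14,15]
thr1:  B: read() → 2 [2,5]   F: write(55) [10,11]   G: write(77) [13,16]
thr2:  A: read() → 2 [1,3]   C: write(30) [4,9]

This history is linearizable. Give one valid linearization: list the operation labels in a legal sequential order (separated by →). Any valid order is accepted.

after step 1 (A read() → 2): value 2
after step 2 (B read() → 2): value 2
after step 3 (C write(30)): value 30
after step 4 (D write(97)): value 97
after step 5 (E read() → 97): value 97
after step 6 (F write(55)): value 55
after step 7 (H read() → 55): value 55
after step 8 (G write(77)): value 77

A → B → C → D → E → F → H → G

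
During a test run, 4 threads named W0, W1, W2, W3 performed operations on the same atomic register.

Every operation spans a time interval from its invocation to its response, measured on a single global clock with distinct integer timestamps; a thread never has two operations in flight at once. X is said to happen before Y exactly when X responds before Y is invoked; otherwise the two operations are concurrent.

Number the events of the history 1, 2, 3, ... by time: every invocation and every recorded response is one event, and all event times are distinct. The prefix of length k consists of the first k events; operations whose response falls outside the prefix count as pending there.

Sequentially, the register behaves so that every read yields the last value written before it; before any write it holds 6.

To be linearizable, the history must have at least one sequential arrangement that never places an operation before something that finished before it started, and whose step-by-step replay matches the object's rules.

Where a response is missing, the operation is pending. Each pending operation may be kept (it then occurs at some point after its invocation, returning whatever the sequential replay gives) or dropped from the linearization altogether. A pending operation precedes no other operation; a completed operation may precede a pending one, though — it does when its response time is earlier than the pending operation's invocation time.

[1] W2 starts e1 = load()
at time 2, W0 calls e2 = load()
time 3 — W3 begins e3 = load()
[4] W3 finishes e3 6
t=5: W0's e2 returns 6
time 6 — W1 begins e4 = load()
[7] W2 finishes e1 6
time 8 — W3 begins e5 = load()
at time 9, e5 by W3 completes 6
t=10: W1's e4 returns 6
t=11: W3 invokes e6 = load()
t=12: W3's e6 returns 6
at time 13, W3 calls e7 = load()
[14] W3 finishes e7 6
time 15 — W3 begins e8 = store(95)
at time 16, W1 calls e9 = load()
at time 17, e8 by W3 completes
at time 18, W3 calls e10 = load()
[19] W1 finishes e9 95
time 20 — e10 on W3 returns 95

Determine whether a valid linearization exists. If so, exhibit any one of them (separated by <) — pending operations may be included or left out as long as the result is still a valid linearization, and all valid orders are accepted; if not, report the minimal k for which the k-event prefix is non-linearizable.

linearizable — witness: e1 < e2 < e3 < e4 < e5 < e6 < e7 < e8 < e9 < e10

after step 1 (e1 load() → 6): value 6
after step 2 (e2 load() → 6): value 6
after step 3 (e3 load() → 6): value 6
after step 4 (e4 load() → 6): value 6
after step 5 (e5 load() → 6): value 6
after step 6 (e6 load() → 6): value 6
after step 7 (e7 load() → 6): value 6
after step 8 (e8 store(95)): value 95
after step 9 (e9 load() → 95): value 95
after step 10 (e10 load() → 95): value 95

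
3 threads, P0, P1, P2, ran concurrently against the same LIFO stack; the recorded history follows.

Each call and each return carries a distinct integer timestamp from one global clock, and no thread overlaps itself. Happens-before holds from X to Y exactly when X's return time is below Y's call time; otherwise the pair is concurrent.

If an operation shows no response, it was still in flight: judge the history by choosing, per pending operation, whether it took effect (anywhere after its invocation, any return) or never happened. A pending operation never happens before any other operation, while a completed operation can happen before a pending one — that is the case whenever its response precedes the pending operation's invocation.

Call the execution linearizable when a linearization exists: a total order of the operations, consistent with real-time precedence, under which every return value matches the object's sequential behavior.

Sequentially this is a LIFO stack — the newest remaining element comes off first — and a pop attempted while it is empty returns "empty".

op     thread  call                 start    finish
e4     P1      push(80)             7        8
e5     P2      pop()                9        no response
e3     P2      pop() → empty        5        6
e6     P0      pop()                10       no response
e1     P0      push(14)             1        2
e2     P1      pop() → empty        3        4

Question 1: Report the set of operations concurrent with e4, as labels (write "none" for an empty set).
e4 spans [7,8]: anything still running between times 7 and 8 counts as concurrent
e1 [1,2]: before
e2 [3,4]: before
e3 [5,6]: before
e5 [9,…): after
e6 [10,…): after

none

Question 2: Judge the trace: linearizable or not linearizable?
prefix check: 1..3 passes, 1..4 fails once e2's time-4 response joins
exactly one order of the 2 completed ops respects real time; the LIFO stack replay fails
sample order e1, e2 stalls at step 2 — e2 pop() → empty has no legal effect

not linearizable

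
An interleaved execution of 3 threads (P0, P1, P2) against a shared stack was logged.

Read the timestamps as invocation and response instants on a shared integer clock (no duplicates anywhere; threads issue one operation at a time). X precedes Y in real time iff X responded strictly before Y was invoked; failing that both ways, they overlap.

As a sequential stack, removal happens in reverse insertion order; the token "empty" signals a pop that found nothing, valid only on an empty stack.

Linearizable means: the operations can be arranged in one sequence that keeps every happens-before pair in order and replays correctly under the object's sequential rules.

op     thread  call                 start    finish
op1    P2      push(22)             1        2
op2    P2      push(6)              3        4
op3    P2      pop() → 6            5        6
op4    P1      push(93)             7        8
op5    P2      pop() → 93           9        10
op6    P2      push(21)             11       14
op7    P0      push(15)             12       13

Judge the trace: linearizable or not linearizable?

linearizable

one valid linearization: op1, op2, op3, op4, op5, op6, op7
step 1: op1 push(22) — stack <22>
step 2: op2 push(6) — stack <22,6>
step 3: op3 pop() → 6 — stack <22>
step 4: op4 push(93) — stack <22,93>
step 5: op5 pop() → 93 — stack <22>
step 6: op6 push(21) — stack <22,21>
step 7: op7 push(15) — stack <22,21,15>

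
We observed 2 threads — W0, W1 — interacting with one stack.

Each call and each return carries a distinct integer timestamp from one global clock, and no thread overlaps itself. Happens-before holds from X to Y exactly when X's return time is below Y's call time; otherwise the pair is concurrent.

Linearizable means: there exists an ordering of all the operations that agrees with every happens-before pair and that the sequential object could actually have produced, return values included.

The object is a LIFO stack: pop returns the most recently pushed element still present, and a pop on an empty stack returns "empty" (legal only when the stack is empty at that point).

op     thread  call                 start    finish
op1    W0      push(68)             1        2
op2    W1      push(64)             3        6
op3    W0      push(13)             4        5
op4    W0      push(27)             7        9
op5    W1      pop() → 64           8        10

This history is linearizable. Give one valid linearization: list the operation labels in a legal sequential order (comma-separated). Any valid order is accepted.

after step 1 (op1 push(68)): stack <68>
after step 2 (op3 push(13)): stack <68,13>
after step 3 (op2 push(64)): stack <68,13,64>
after step 4 (op5 pop() → 64): stack <68,13>
after step 5 (op4 push(27)): stack <68,13,27>

op1, op3, op2, op5, op4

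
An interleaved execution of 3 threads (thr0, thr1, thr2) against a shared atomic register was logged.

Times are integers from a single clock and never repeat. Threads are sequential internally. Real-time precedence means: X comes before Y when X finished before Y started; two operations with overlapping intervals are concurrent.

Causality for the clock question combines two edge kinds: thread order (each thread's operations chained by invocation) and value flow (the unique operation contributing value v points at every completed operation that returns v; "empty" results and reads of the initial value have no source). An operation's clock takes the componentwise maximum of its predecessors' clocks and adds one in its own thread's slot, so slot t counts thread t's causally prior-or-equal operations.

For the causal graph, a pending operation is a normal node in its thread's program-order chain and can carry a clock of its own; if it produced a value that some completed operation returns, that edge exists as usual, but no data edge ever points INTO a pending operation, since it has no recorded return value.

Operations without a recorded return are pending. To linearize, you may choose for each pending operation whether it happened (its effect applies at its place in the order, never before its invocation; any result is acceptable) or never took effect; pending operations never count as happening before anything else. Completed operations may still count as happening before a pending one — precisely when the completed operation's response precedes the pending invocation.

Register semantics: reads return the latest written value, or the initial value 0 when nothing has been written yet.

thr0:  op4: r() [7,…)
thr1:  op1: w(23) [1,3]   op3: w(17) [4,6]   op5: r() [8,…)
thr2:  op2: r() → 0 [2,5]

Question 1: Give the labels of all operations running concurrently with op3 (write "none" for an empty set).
Answer: op2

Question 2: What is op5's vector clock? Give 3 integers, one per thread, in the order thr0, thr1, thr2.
Answer: (0, 3, 0)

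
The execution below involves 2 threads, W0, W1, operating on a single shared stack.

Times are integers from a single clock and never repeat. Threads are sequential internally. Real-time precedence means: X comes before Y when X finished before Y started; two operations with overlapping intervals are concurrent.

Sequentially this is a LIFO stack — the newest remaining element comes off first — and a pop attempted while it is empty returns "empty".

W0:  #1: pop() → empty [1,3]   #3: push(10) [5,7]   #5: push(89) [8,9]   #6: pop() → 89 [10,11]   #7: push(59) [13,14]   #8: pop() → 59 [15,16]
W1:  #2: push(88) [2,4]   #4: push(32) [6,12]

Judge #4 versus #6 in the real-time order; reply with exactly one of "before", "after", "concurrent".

#4 spans [6,12], #6 spans [10,11]
the intervals overlap in both directions

concurrent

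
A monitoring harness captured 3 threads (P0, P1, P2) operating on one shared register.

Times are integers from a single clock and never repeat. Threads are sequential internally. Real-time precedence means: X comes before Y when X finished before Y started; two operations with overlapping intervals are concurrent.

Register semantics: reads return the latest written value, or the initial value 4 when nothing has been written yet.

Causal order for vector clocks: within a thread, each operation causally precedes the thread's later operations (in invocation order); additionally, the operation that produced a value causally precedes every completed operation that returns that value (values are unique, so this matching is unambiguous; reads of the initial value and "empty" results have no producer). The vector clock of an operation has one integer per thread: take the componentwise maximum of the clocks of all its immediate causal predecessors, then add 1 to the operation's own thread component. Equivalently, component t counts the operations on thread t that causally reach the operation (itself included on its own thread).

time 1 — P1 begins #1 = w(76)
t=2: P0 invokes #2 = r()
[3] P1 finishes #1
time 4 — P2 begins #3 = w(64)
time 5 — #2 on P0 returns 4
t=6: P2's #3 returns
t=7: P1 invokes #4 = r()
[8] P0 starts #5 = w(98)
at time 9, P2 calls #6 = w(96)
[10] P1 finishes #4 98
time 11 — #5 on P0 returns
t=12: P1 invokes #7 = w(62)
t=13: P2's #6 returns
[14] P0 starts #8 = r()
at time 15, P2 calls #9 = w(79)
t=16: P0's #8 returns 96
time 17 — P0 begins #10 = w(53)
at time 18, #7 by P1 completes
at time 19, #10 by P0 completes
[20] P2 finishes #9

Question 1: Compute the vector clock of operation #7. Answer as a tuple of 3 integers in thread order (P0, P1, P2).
(2, 3, 0)

root op #3, invoked 4: fresh clock plus P2's own tick → (0, 0, 1)
root op #1, invoked 1: fresh clock plus P1's own tick → (0, 1, 0)
root op #2, invoked 2: fresh clock plus P0's own tick → (1, 0, 0)
#6 (invocation 9): componentwise max over VC(#3)=(0, 0, 1), +1 at P2, giving (0, 0, 2)
#5 (invocation 8): componentwise max over VC(#2)=(1, 0, 0), +1 at P0, giving (2, 0, 0)
#9 (invocation 15): componentwise max over VC(#6)=(0, 0, 2), +1 at P2, giving (0, 0, 3)
#4 (invocation 7): componentwise max over VC(#1)=(0, 1, 0), VC(#5)=(2, 0, 0), +1 at P1, giving (2, 2, 0)
#7 (invocation 12): componentwise max over VC(#4)=(2, 2, 0), +1 at P1, giving (2, 3, 0)
#8 (invocation 14): componentwise max over VC(#5)=(2, 0, 0), VC(#6)=(0, 0, 2), +1 at P0, giving (3, 0, 2)
#10 (invocation 17): componentwise max over VC(#8)=(3, 0, 2), +1 at P0, giving (4, 0, 2)
target: VC(#7) = (2, 3, 0)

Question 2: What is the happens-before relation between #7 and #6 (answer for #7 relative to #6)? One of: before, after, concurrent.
concurrent

#7 spans [12,18], #6 spans [9,13]
the intervals overlap in both directions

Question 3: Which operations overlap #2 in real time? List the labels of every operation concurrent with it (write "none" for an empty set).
#1, #3

overlap test against #2 [2,5]: concurrent iff the interval meets 2..5
#1 [1,3]: concurrent
#3 [4,6]: concurrent
#4 [7,10]: after
#5 [8,11]: after
#6 [9,13]: after
#7 [12,18]: after
#8 [14,16]: after
#9 [15,20]: after
#10 [17,19]: after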